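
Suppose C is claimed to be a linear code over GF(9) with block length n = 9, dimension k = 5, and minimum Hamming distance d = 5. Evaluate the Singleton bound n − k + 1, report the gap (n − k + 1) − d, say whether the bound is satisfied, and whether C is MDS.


Singleton RHS = n − k + 1 = 5, slack = 0, bound satisfied, MDS.

Singleton bound: d ≤ n − k + 1.
Here n = 9, k = 5, so n − k + 1 = 5.
Given d = 5, check d ≤ 5: YES.
Slack = (n − k + 1) − d = 0.
The code is MDS (slack = 0).
Description: the claimed parameters are [9, 5, 5]_9; such a code would be MDS (meets Singleton bound).


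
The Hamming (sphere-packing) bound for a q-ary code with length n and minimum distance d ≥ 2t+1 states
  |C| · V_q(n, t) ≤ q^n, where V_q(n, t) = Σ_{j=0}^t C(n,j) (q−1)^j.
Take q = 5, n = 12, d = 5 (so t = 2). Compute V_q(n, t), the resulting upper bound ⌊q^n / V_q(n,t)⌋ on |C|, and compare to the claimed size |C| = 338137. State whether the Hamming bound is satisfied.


V_q(n, t) = 1105, q^n = 244140625, Hamming bound = 220941, |C| = 338137 > bound (violated).

Step 1: Compute V_q(n, t) = Σ_{j=0}^2 C(n, j) (q−1)^j.
  j = 0: C(12,0)·(4)^0 = 1·1 = 1.
  j = 1: C(12,1)·(4)^1 = 12·4 = 48.
  j = 2: C(12,2)·(4)^2 = 66·16 = 1056.
  V_q(n, t) = 1 + 48 + 1056 = 1105.
Step 2: q^n = 5^12 = 244140625.
Step 3: Hamming bound ⌊q^n / V_q(n,t)⌋ = ⌊244140625/1105⌋ = 220941.
Step 4: Compare |C| = 338137 to 220941: violated.
The claimed |C| lies above the Hamming bound, so no 5-ary code of length 12 with d ≥ 5 can have 338137 codewords.


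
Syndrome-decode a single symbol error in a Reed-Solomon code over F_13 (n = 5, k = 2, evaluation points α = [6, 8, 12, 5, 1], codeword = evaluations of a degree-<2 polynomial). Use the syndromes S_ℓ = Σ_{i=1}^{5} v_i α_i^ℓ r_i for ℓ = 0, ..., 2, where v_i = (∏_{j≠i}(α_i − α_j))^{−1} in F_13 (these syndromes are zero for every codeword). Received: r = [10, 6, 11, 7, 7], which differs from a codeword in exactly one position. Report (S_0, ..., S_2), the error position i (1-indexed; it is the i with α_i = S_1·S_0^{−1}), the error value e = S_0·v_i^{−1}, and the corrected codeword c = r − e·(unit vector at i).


S = (3, 2, 10), error at position 4, error magnitude e = 8, c = [10, 6, 11, 12, 7].

Step 1: column multipliers v_i = (∏_{j≠i}(α_i − α_j))^{−1} mod 13.
  i = 1 (α = 6): (6−8)(6−12)(6−5)(6−1) = (−2)·(−6)·1·5 = 60 ≡ 8, so v_1 = 8^{−1} = 5 (mod 13).
  i = 2 (α = 8): (8−6)(8−12)(8−5)(8−1) = 2·(−4)·3·7 = −168 ≡ 1, so v_2 = 1^{−1} = 1 (mod 13).
  i = 3 (α = 12): (12−6)(12−8)(12−5)(12−1) = 6·4·7·11 = 1848 ≡ 2, so v_3 = 2^{−1} = 7 (mod 13).
  i = 4 (α = 5): (5−6)(5−8)(5−12)(5−1) = (−1)·(−3)·(−7)·4 = −84 ≡ 7, so v_4 = 7^{−1} = 2 (mod 13).
  i = 5 (α = 1): (1−6)(1−8)(1−12)(1−5) = (−5)·(−7)·(−11)·(−4) = 1540 ≡ 6, so v_5 = 6^{−1} = 11 (mod 13).
  v = [5, 1, 7, 2, 11].
Step 2: syndromes of r = [10, 6, 11, 7, 7] (all sums mod 13).
  S_0 = Σ v_i r_i = 5·10 + 1·6 + 7·11 + 2·7 + 11·7 = 224 ≡ 3.
  S_1 = Σ v_i α_i r_i = 5·6·10 + 1·8·6 + 7·12·11 + 2·5·7 + 11·1·7 = 1419 ≡ 2.
  α_i^2 mod 13 = [10, 12, 1, 12, 1].
  S_2 = Σ v_i α_i^2 r_i = 5·10·10 + 1·12·6 + 7·1·11 + 2·12·7 + 11·1·7 = 894 ≡ 10.
  S = (3, 2, 10) ≠ 0, so r is not a codeword (an error is present).
Step 3: locate the error. For a single error e at position i, S_ℓ = v_i·e·α_i^ℓ, so α_err = S_1/S_0.
  S_0^{−1} = 3^{−1} = 9 (mod 13), so α_err = 2·9 = 18 ≡ 5 = α_4. Error position i = 4.
  Consistency check: S_2/S_1 = 10·7 = 70 ≡ 5 = α_err ✓ (single-error assumption holds).
Step 4: error magnitude e = S_0/v_4 = S_0·∏_{j≠4}(α_4 − α_j) = 3·7 = 21 ≡ 8 (mod 13).
Step 5: correct position 4: c_4 = r_4 − e = 7 − 8 ≡ 12 (mod 13). Hence c = [10, 6, 11, 12, 7].
  Check: interpolating c through the α_i gives m(x) = 9 + 11·x (degree < 2) with m(α_i) = c_i for every i, so c is indeed a codeword.


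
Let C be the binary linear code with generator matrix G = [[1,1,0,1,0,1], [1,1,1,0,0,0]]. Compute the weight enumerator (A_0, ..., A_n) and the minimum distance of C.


Weight distribution: A_0 = 1, A_3 = 2, A_4 = 1. Minimum distance d = 3.

Enumerate all 2^2 = 4 messages m ∈ F_2^2.
For each, compute codeword c = mG in F_2^6, then tally its weight.
  m = 00 → c = 000000, weight = 0.
  m = 10 → c = 110101, weight = 4.
  m = 01 → c = 111000, weight = 3.
  m = 11 → c = 001101, weight = 3.
Tally weights:
  weight 0: 1 codewords.
  weight 3: 2 codewords.
  weight 4: 1 codewords.
Minimum distance d = smallest w > 0 with A_w > 0 = 3.
Sanity: Σ A_w = 4 = 2^2 = 4 ✓.


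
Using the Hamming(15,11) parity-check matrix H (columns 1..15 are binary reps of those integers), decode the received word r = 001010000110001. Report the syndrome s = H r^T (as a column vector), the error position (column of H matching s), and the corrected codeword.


s = (1, 0, 0, 0)^T, error position = 8, corrected codeword c = 001010010110001

Compute s = H r^T mod 2 one row at a time:
  s_1 = 0 + 0 + 1 + 1 + 0 + 0 + 0 + 1 = 3 ≡ 1 (mod 2).
  s_2 = 0 + 1 + 0 + 0 + 0 + 0 + 0 + 1 = 2 ≡ 0 (mod 2).
  s_3 = 0 + 1 + 0 + 0 + 1 + 1 + 0 + 1 = 4 ≡ 0 (mod 2).
  s_4 = 0 + 1 + 1 + 0 + 0 + 1 + 0 + 1 = 4 ≡ 0 (mod 2).
s = (1, 0, 0, 0)^T — this equals column 8 of H (binary 1000), so error is at position 8.
Correct: flip bit 8 of r = 001010000110001 to get c = 001010010110001.


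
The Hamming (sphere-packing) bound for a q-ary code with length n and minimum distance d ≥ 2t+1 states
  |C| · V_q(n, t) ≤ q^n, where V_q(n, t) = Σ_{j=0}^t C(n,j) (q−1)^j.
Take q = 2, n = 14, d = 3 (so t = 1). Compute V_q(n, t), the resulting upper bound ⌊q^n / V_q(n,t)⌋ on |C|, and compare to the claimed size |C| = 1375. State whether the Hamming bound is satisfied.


V_q(n, t) = 15, q^n = 16384, Hamming bound = 1092, |C| = 1375 > bound (violated).

Step 1: Compute V_q(n, t) = Σ_{j=0}^1 C(n, j) (q−1)^j.
  j = 0: C(14,0)·(1)^0 = 1·1 = 1.
  j = 1: C(14,1)·(1)^1 = 14·1 = 14.
  V_q(n, t) = 1 + 14 = 15.
Step 2: q^n = 2^14 = 16384.
Step 3: Hamming bound ⌊q^n / V_q(n,t)⌋ = ⌊16384/15⌋ = 1092.
Step 4: Compare |C| = 1375 to 1092: violated.
The claimed |C| lies above the Hamming bound, so no 2-ary code of length 14 with d ≥ 3 can have 1375 codewords.


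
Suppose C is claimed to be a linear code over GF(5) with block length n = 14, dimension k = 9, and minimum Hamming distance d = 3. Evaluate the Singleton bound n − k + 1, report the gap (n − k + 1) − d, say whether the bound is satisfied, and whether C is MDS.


Singleton RHS = n − k + 1 = 6, slack = 3, bound satisfied, not MDS.

Singleton bound: d ≤ n − k + 1.
Here n = 14, k = 9, so n − k + 1 = 6.
Given d = 3, check d ≤ 6: YES.
Slack = (n − k + 1) − d = 3.
The code is NOT MDS (slack = 3 > 0).
Description: the claimed parameters are [14, 9, 3]_5; such a code would be non-MDS.


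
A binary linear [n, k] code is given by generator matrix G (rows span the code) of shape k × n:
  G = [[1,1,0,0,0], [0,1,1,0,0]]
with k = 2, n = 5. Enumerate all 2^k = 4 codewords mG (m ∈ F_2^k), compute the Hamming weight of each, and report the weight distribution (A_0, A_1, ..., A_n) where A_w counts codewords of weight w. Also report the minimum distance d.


Weight distribution: A_0 = 1, A_2 = 3. Minimum distance d = 2.

Enumerate all 2^2 = 4 messages m ∈ F_2^2.
For each, compute codeword c = mG in F_2^5, then tally its weight.
  m = 00 → c = 00000, weight = 0.
  m = 10 → c = 11000, weight = 2.
  m = 01 → c = 01100, weight = 2.
  m = 11 → c = 10100, weight = 2.
Tally weights:
  weight 0: 1 codewords.
  weight 2: 3 codewords.
Minimum distance d = smallest w > 0 with A_w > 0 = 2.
Sanity: Σ A_w = 4 = 2^2 = 4 ✓.


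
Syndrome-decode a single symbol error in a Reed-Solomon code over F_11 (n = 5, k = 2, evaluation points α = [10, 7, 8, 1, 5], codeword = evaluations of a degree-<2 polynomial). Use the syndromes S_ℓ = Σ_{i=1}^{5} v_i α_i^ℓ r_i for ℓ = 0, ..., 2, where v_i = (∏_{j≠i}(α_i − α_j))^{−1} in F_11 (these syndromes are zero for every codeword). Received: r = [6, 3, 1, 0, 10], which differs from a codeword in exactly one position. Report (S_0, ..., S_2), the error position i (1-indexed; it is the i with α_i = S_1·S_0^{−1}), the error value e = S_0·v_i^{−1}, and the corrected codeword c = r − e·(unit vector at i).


S = (7, 5, 2), error at position 2, error magnitude e = 10, c = [6, 4, 1, 0, 10].

Step 1: column multipliers v_i = (∏_{j≠i}(α_i − α_j))^{−1} mod 11.
  i = 1 (α = 10): (10−7)(10−8)(10−1)(10−5) = 3·2·9·5 = 270 ≡ 6, so v_1 = 6^{−1} = 2 (mod 11).
  i = 2 (α = 7): (7−10)(7−8)(7−1)(7−5) = (−3)·(−1)·6·2 = 36 ≡ 3, so v_2 = 3^{−1} = 4 (mod 11).
  i = 3 (α = 8): (8−10)(8−7)(8−1)(8−5) = (−2)·1·7·3 = −42 ≡ 2, so v_3 = 2^{−1} = 6 (mod 11).
  i = 4 (α = 1): (1−10)(1−7)(1−8)(1−5) = (−9)·(−6)·(−7)·(−4) = 1512 ≡ 5, so v_4 = 5^{−1} = 9 (mod 11).
  i = 5 (α = 5): (5−10)(5−7)(5−8)(5−1) = (−5)·(−2)·(−3)·4 = −120 ≡ 1, so v_5 = 1^{−1} = 1 (mod 11).
  v = [2, 4, 6, 9, 1].
Step 2: syndromes of r = [6, 3, 1, 0, 10] (all sums mod 11).
  S_0 = Σ v_i r_i = 2·6 + 4·3 + 6·1 + 9·0 + 1·10 = 40 ≡ 7.
  S_1 = Σ v_i α_i r_i = 2·10·6 + 4·7·3 + 6·8·1 + 9·1·0 + 1·5·10 = 302 ≡ 5.
  α_i^2 mod 11 = [1, 5, 9, 1, 3].
  S_2 = Σ v_i α_i^2 r_i = 2·1·6 + 4·5·3 + 6·9·1 + 9·1·0 + 1·3·10 = 156 ≡ 2.
  S = (7, 5, 2) ≠ 0, so r is not a codeword (an error is present).
Step 3: locate the error. For a single error e at position i, S_ℓ = v_i·e·α_i^ℓ, so α_err = S_1/S_0.
  S_0^{−1} = 7^{−1} = 8 (mod 11), so α_err = 5·8 = 40 ≡ 7 = α_2. Error position i = 2.
  Consistency check: S_2/S_1 = 2·9 = 18 ≡ 7 = α_err ✓ (single-error assumption holds).
Step 4: error magnitude e = S_0/v_2 = S_0·∏_{j≠2}(α_2 − α_j) = 7·3 = 21 ≡ 10 (mod 11).
Step 5: correct position 2: c_2 = r_2 − e = 3 − 10 ≡ 4 (mod 11). Hence c = [6, 4, 1, 0, 10].
  Check: interpolating c through the α_i gives m(x) = 3 + 8·x (degree < 2) with m(α_i) = c_i for every i, so c is indeed a codeword.


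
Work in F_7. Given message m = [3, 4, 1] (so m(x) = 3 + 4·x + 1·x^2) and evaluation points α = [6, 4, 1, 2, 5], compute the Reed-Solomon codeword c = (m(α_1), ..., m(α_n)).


c = [0, 0, 1, 1, 6]

Message polynomial: m(x) = 3 + 4·x + 1·x^2 (mod 7).
For each evaluation point α_i, compute m(α_i) mod 7:
  α_1 = 6: Horner steps 1 → 3 → 0, so m(6) = 0.
  α_2 = 4: Horner steps 1 → 1 → 0, so m(4) = 0.
  α_3 = 1: Horner steps 1 → 5 → 1, so m(1) = 1.
  α_4 = 2: Horner steps 1 → 6 → 1, so m(2) = 1.
  α_5 = 5: Horner steps 1 → 2 → 6, so m(5) = 6.
Codeword c = [0, 0, 1, 1, 6] ∈ F_7^5.


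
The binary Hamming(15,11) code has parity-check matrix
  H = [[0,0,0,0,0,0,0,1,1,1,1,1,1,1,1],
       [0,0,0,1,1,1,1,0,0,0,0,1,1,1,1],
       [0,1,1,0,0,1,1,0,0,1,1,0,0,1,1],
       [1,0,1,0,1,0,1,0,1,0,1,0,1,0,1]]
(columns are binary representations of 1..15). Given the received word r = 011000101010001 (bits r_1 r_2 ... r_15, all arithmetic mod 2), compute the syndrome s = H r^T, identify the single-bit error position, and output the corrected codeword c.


s = (1, 0, 1, 1)^T, error position = 11, corrected codeword c = 011000101000001

Compute s = H r^T mod 2 one row at a time:
  s_1 = 0 + 1 + 0 + 1 + 0 + 0 + 0 + 1 = 3 ≡ 1 (mod 2).
  s_2 = 0 + 0 + 0 + 1 + 0 + 0 + 0 + 1 = 2 ≡ 0 (mod 2).
  s_3 = 1 + 1 + 0 + 1 + 0 + 1 + 0 + 1 = 5 ≡ 1 (mod 2).
  s_4 = 0 + 1 + 0 + 1 + 1 + 1 + 0 + 1 = 5 ≡ 1 (mod 2).
s = (1, 0, 1, 1)^T — this equals column 11 of H (binary 1011), so error is at position 11.
Correct: flip bit 11 of r = 011000101010001 to get c = 011000101000001.


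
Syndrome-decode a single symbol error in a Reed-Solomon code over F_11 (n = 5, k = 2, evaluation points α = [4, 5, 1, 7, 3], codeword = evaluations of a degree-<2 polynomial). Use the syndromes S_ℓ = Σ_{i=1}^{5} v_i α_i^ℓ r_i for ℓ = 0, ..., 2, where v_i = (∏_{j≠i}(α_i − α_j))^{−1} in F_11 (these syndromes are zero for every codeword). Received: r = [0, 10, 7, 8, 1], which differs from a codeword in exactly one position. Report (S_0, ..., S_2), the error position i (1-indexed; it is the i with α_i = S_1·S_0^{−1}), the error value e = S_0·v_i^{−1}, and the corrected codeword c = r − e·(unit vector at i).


S = (4, 4, 4), error at position 3, error magnitude e = 4, c = [0, 10, 3, 8, 1].

Step 1: column multipliers v_i = (∏_{j≠i}(α_i − α_j))^{−1} mod 11.
  i = 1 (α = 4): (4−5)(4−1)(4−7)(4−3) = (−1)·3·(−3)·1 = 9 ≡ 9, so v_1 = 9^{−1} = 5 (mod 11).
  i = 2 (α = 5): (5−4)(5−1)(5−7)(5−3) = 1·4·(−2)·2 = −16 ≡ 6, so v_2 = 6^{−1} = 2 (mod 11).
  i = 3 (α = 1): (1−4)(1−5)(1−7)(1−3) = (−3)·(−4)·(−6)·(−2) = 144 ≡ 1, so v_3 = 1^{−1} = 1 (mod 11).
  i = 4 (α = 7): (7−4)(7−5)(7−1)(7−3) = 3·2·6·4 = 144 ≡ 1, so v_4 = 1^{−1} = 1 (mod 11).
  i = 5 (α = 3): (3−4)(3−5)(3−1)(3−7) = (−1)·(−2)·2·(−4) = −16 ≡ 6, so v_5 = 6^{−1} = 2 (mod 11).
  v = [5, 2, 1, 1, 2].
Step 2: syndromes of r = [0, 10, 7, 8, 1] (all sums mod 11).
  S_0 = Σ v_i r_i = 5·0 + 2·10 + 1·7 + 1·8 + 2·1 = 37 ≡ 4.
  S_1 = Σ v_i α_i r_i = 5·4·0 + 2·5·10 + 1·1·7 + 1·7·8 + 2·3·1 = 169 ≡ 4.
  α_i^2 mod 11 = [5, 3, 1, 5, 9].
  S_2 = Σ v_i α_i^2 r_i = 5·5·0 + 2·3·10 + 1·1·7 + 1·5·8 + 2·9·1 = 125 ≡ 4.
  S = (4, 4, 4) ≠ 0, so r is not a codeword (an error is present).
Step 3: locate the error. For a single error e at position i, S_ℓ = v_i·e·α_i^ℓ, so α_err = S_1/S_0.
  S_0^{−1} = 4^{−1} = 3 (mod 11), so α_err = 4·3 = 12 ≡ 1 = α_3. Error position i = 3.
  Consistency check: S_2/S_1 = 4·3 = 12 ≡ 1 = α_err ✓ (single-error assumption holds).
Step 4: error magnitude e = S_0/v_3 = S_0·∏_{j≠3}(α_3 − α_j) = 4·1 = 4 ≡ 4 (mod 11).
Step 5: correct position 3: c_3 = r_3 − e = 7 − 4 ≡ 3 (mod 11). Hence c = [0, 10, 3, 8, 1].
  Check: interpolating c through the α_i gives m(x) = 4 + 10·x (degree < 2) with m(α_i) = c_i for every i, so c is indeed a codeword.


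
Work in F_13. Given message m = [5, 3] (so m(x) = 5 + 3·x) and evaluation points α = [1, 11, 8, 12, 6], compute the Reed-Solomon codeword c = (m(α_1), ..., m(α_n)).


c = [8, 12, 3, 2, 10]

Message polynomial: m(x) = 5 + 3·x (mod 13).
For each evaluation point α_i, compute m(α_i) mod 13:
  α_1 = 1: Horner steps 3 → 8, so m(1) = 8.
  α_2 = 11: Horner steps 3 → 12, so m(11) = 12.
  α_3 = 8: Horner steps 3 → 3, so m(8) = 3.
  α_4 = 12: Horner steps 3 → 2, so m(12) = 2.
  α_5 = 6: Horner steps 3 → 10, so m(6) = 10.
Codeword c = [8, 12, 3, 2, 10] ∈ F_13^5.


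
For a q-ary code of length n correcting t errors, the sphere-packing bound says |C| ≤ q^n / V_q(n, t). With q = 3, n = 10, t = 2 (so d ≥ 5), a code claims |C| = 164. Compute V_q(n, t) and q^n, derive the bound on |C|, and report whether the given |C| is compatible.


V_q(n, t) = 201, q^n = 59049, Hamming bound = 293, |C| = 164 ≤ bound (satisfied).

Step 1: Compute V_q(n, t) = Σ_{j=0}^2 C(n, j) (q−1)^j.
  j = 0: C(10,0)·(2)^0 = 1·1 = 1.
  j = 1: C(10,1)·(2)^1 = 10·2 = 20.
  j = 2: C(10,2)·(2)^2 = 45·4 = 180.
  V_q(n, t) = 1 + 20 + 180 = 201.
Step 2: q^n = 3^10 = 59049.
Step 3: Hamming bound ⌊q^n / V_q(n,t)⌋ = ⌊59049/201⌋ = 293.
Step 4: Compare |C| = 164 to 293: satisfied.
The claimed |C| lies below the Hamming bound.


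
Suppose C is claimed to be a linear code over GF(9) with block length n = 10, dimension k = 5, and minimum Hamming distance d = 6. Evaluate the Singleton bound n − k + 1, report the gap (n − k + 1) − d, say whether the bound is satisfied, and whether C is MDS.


Singleton RHS = n − k + 1 = 6, slack = 0, bound satisfied, MDS.

Singleton bound: d ≤ n − k + 1.
Here n = 10, k = 5, so n − k + 1 = 6.
Given d = 6, check d ≤ 6: YES.
Slack = (n − k + 1) − d = 0.
The code is MDS (slack = 0).
Description: the claimed parameters are [10, 5, 6]_9; such a code would be MDS (meets Singleton bound).


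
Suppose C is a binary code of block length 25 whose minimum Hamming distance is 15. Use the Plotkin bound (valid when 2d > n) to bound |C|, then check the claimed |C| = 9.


Plotkin bound M ≤ 6; given |C| = 9 > bound (violated).

Check applicability: 2d = 30, n = 25.
2d − n = 5 > 0, so Plotkin applies.
Compute d/(2d−n) = 15/5 ≈ 3.0000.
⌊d/(2d−n)⌋ = 3.
Plotkin bound: M ≤ 2·3 = 6.
Given |C| = 9, check: VIOLATED.
This |C| is above the Plotkin bound, so no binary code with n = 25, d = 15 and 9 codewords exists.


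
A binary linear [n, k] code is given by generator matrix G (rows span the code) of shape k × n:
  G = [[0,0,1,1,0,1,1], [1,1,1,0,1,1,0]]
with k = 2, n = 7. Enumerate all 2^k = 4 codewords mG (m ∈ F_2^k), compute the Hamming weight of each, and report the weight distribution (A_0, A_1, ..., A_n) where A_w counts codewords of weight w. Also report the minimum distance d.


Weight distribution: A_0 = 1, A_4 = 1, A_5 = 2. Minimum distance d = 4.

Enumerate all 2^2 = 4 messages m ∈ F_2^2.
For each, compute codeword c = mG in F_2^7, then tally its weight.
  m = 00 → c = 0000000, weight = 0.
  m = 10 → c = 0011011, weight = 4.
  m = 01 → c = 1110110, weight = 5.
  m = 11 → c = 1101101, weight = 5.
Tally weights:
  weight 0: 1 codewords.
  weight 4: 1 codewords.
  weight 5: 2 codewords.
Minimum distance d = smallest w > 0 with A_w > 0 = 4.
Sanity: Σ A_w = 4 = 2^2 = 4 ✓.


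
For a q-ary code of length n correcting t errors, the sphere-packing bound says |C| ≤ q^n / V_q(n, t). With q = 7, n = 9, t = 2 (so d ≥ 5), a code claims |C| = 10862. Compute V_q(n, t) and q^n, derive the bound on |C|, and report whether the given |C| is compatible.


V_q(n, t) = 1351, q^n = 40353607, Hamming bound = 29869, |C| = 10862 ≤ bound (satisfied).

Step 1: Compute V_q(n, t) = Σ_{j=0}^2 C(n, j) (q−1)^j.
  j = 0: C(9,0)·(6)^0 = 1·1 = 1.
  j = 1: C(9,1)·(6)^1 = 9·6 = 54.
  j = 2: C(9,2)·(6)^2 = 36·36 = 1296.
  V_q(n, t) = 1 + 54 + 1296 = 1351.
Step 2: q^n = 7^9 = 40353607.
Step 3: Hamming bound ⌊q^n / V_q(n,t)⌋ = ⌊40353607/1351⌋ = 29869.
Step 4: Compare |C| = 10862 to 29869: satisfied.
The claimed |C| lies below the Hamming bound.


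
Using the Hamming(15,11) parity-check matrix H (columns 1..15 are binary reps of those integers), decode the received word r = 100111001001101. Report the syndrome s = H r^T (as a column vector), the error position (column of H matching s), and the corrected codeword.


s = (0, 0, 0, 1)^T, error position = 1, corrected codeword c = 000111001001101

Compute s = H r^T mod 2 one row at a time:
  s_1 = 0 + 1 + 0 + 0 + 1 + 1 + 0 + 1 = 4 ≡ 0 (mod 2).
  s_2 = 1 + 1 + 1 + 0 + 1 + 1 + 0 + 1 = 6 ≡ 0 (mod 2).
  s_3 = 0 + 0 + 1 + 0 + 0 + 0 + 0 + 1 = 2 ≡ 0 (mod 2).
  s_4 = 1 + 0 + 1 + 0 + 1 + 0 + 1 + 1 = 5 ≡ 1 (mod 2).
s = (0, 0, 0, 1)^T — this equals column 1 of H (binary 0001), so error is at position 1.
Correct: flip bit 1 of r = 100111001001101 to get c = 000111001001101.


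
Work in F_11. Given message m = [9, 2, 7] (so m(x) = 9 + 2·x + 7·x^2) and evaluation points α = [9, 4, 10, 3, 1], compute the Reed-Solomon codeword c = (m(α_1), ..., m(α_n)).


c = [0, 8, 3, 1, 7]

Message polynomial: m(x) = 9 + 2·x + 7·x^2 (mod 11).
For each evaluation point α_i, compute m(α_i) mod 11:
  α_1 = 9: Horner steps 7 → 10 → 0, so m(9) = 0.
  α_2 = 4: Horner steps 7 → 8 → 8, so m(4) = 8.
  α_3 = 10: Horner steps 7 → 6 → 3, so m(10) = 3.
  α_4 = 3: Horner steps 7 → 1 → 1, so m(3) = 1.
  α_5 = 1: Horner steps 7 → 9 → 7, so m(1) = 7.
Codeword c = [0, 8, 3, 1, 7] ∈ F_11^5.


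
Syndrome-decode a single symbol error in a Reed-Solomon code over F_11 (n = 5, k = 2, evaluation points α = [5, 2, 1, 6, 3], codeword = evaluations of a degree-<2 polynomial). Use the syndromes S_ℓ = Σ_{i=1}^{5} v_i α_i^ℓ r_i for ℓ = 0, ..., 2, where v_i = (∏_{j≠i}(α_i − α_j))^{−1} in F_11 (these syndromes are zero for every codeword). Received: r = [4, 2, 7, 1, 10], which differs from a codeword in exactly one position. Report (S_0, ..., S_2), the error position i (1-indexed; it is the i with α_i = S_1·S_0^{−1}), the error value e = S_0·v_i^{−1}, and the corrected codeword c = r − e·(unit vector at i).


S = (5, 5, 5), error at position 3, error magnitude e = 2, c = [4, 2, 5, 1, 10].

Step 1: column multipliers v_i = (∏_{j≠i}(α_i − α_j))^{−1} mod 11.
  i = 1 (α = 5): (5−2)(5−1)(5−6)(5−3) = 3·4·(−1)·2 = −24 ≡ 9, so v_1 = 9^{−1} = 5 (mod 11).
  i = 2 (α = 2): (2−5)(2−1)(2−6)(2−3) = (−3)·1·(−4)·(−1) = −12 ≡ 10, so v_2 = 10^{−1} = 10 (mod 11).
  i = 3 (α = 1): (1−5)(1−2)(1−6)(1−3) = (−4)·(−1)·(−5)·(−2) = 40 ≡ 7, so v_3 = 7^{−1} = 8 (mod 11).
  i = 4 (α = 6): (6−5)(6−2)(6−1)(6−3) = 1·4·5·3 = 60 ≡ 5, so v_4 = 5^{−1} = 9 (mod 11).
  i = 5 (α = 3): (3−5)(3−2)(3−1)(3−6) = (−2)·1·2·(−3) = 12 ≡ 1, so v_5 = 1^{−1} = 1 (mod 11).
  v = [5, 10, 8, 9, 1].
Step 2: syndromes of r = [4, 2, 7, 1, 10] (all sums mod 11).
  S_0 = Σ v_i r_i = 5·4 + 10·2 + 8·7 + 9·1 + 1·10 = 115 ≡ 5.
  S_1 = Σ v_i α_i r_i = 5·5·4 + 10·2·2 + 8·1·7 + 9·6·1 + 1·3·10 = 280 ≡ 5.
  α_i^2 mod 11 = [3, 4, 1, 3, 9].
  S_2 = Σ v_i α_i^2 r_i = 5·3·4 + 10·4·2 + 8·1·7 + 9·3·1 + 1·9·10 = 313 ≡ 5.
  S = (5, 5, 5) ≠ 0, so r is not a codeword (an error is present).
Step 3: locate the error. For a single error e at position i, S_ℓ = v_i·e·α_i^ℓ, so α_err = S_1/S_0.
  S_0^{−1} = 5^{−1} = 9 (mod 11), so α_err = 5·9 = 45 ≡ 1 = α_3. Error position i = 3.
  Consistency check: S_2/S_1 = 5·9 = 45 ≡ 1 = α_err ✓ (single-error assumption holds).
Step 4: error magnitude e = S_0/v_3 = S_0·∏_{j≠3}(α_3 − α_j) = 5·7 = 35 ≡ 2 (mod 11).
Step 5: correct position 3: c_3 = r_3 − e = 7 − 2 ≡ 5 (mod 11). Hence c = [4, 2, 5, 1, 10].
  Check: interpolating c through the α_i gives m(x) = 8 + 8·x (degree < 2) with m(α_i) = c_i for every i, so c is indeed a codeword.


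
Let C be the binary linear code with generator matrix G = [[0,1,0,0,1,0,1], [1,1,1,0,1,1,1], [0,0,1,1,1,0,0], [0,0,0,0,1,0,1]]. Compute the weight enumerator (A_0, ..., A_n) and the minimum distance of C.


Weight distribution: A_0 = 1, A_1 = 1, A_2 = 1, A_3 = 4, A_4 = 5, A_5 = 3, A_6 = 1. Minimum distance d = 1.

Enumerate all 2^4 = 16 messages m ∈ F_2^4.
For each, compute codeword c = mG in F_2^7, then tally its weight.
  m = 0000 → c = 0000000, weight = 0.
  m = 1000 → c = 0100101, weight = 3.
  m = 0100 → c = 1110111, weight = 6.
  m = 1100 → c = 1010010, weight = 3.
  m = 0010 → c = 0011100, weight = 3.
  m = 1010 → c = 0111001, weight = 4.
  m = 0110 → c = 1101011, weight = 5.
  m = 1110 → c = 1001110, weight = 4.
  m = 0001 → c = 0000101, weight = 2.
  m = 1001 → c = 0100000, weight = 1.
  m = 0101 → c = 1110010, weight = 4.
  m = 1101 → c = 1010111, weight = 5.
  m = 0011 → c = 0011001, weight = 3.
  m = 1011 → c = 0111100, weight = 4.
  m = 0111 → c = 1101110, weight = 5.
  m = 1111 → c = 1001011, weight = 4.
Tally weights:
  weight 0: 1 codewords.
  weight 1: 1 codewords.
  weight 2: 1 codewords.
  weight 3: 4 codewords.
  weight 4: 5 codewords.
  weight 5: 3 codewords.
  weight 6: 1 codewords.
Minimum distance d = smallest w > 0 with A_w > 0 = 1.
Sanity: Σ A_w = 16 = 2^4 = 16 ✓.


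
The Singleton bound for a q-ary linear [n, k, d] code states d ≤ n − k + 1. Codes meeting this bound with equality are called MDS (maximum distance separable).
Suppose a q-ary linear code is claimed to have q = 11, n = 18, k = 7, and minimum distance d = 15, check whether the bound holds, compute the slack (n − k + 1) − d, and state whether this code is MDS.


Singleton RHS = n − k + 1 = 12, slack = -3, bound violated (no such code; not MDS).

Singleton bound: d ≤ n − k + 1.
Here n = 18, k = 7, so n − k + 1 = 12.
Given d = 15, check d ≤ 12: NO.
Slack = (n − k + 1) − d = -3.
The slack is negative: d = 15 exceeds n − k + 1 = 12 by 3, so the Singleton bound is violated and no linear [18, 7, 15]_11 code can exist. In particular it is not MDS (MDS requires d = n − k + 1 exactly).
Description: the claimed parameters are [18, 7, 15]_11; such a code would be impossible (violates the Singleton bound).


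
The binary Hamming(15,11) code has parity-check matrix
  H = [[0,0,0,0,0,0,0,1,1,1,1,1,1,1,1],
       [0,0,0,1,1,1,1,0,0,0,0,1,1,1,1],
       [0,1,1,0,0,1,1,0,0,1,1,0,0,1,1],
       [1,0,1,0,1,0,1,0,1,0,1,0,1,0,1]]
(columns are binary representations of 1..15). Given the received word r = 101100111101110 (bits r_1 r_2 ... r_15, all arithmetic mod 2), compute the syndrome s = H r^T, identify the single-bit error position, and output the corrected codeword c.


s = (0, 1, 0, 1)^T, error position = 5, corrected codeword c = 101110111101110

Compute s = H r^T mod 2 one row at a time:
  s_1 = 1 + 1 + 1 + 0 + 1 + 1 + 1 + 0 = 6 ≡ 0 (mod 2).
  s_2 = 1 + 0 + 0 + 1 + 1 + 1 + 1 + 0 = 5 ≡ 1 (mod 2).
  s_3 = 0 + 1 + 0 + 1 + 1 + 0 + 1 + 0 = 4 ≡ 0 (mod 2).
  s_4 = 1 + 1 + 0 + 1 + 1 + 0 + 1 + 0 = 5 ≡ 1 (mod 2).
s = (0, 1, 0, 1)^T — this equals column 5 of H (binary 0101), so error is at position 5.
Correct: flip bit 5 of r = 101100111101110 to get c = 101110111101110.


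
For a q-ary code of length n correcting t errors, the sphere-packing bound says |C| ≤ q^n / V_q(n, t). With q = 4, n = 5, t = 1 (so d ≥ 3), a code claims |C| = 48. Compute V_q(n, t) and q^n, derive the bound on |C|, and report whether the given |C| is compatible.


V_q(n, t) = 16, q^n = 1024, Hamming bound = 64, |C| = 48 ≤ bound (satisfied).

Step 1: Compute V_q(n, t) = Σ_{j=0}^1 C(n, j) (q−1)^j.
  j = 0: C(5,0)·(3)^0 = 1·1 = 1.
  j = 1: C(5,1)·(3)^1 = 5·3 = 15.
  V_q(n, t) = 1 + 15 = 16.
Step 2: q^n = 4^5 = 1024.
Step 3: Hamming bound ⌊q^n / V_q(n,t)⌋ = ⌊1024/16⌋ = 64.
Step 4: Compare |C| = 48 to 64: satisfied.
The claimed |C| lies below the Hamming bound.


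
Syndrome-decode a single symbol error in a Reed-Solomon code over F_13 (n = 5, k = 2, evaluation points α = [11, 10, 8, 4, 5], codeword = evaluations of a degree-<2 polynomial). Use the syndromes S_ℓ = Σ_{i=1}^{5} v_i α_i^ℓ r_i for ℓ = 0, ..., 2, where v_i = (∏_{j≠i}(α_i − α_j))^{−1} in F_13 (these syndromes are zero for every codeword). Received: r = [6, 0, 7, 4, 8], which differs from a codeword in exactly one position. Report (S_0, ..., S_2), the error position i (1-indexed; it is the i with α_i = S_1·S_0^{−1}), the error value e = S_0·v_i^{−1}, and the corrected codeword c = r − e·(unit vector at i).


S = (10, 9, 12), error at position 2, error magnitude e = 11, c = [6, 2, 7, 4, 8].

Step 1: column multipliers v_i = (∏_{j≠i}(α_i − α_j))^{−1} mod 13.
  i = 1 (α = 11): (11−10)(11−8)(11−4)(11−5) = 1·3·7·6 = 126 ≡ 9, so v_1 = 9^{−1} = 3 (mod 13).
  i = 2 (α = 10): (10−11)(10−8)(10−4)(10−5) = (−1)·2·6·5 = −60 ≡ 5, so v_2 = 5^{−1} = 8 (mod 13).
  i = 3 (α = 8): (8−11)(8−10)(8−4)(8−5) = (−3)·(−2)·4·3 = 72 ≡ 7, so v_3 = 7^{−1} = 2 (mod 13).
  i = 4 (α = 4): (4−11)(4−10)(4−8)(4−5) = (−7)·(−6)·(−4)·(−1) = 168 ≡ 12, so v_4 = 12^{−1} = 12 (mod 13).
  i = 5 (α = 5): (5−11)(5−10)(5−8)(5−4) = (−6)·(−5)·(−3)·1 = −90 ≡ 1, so v_5 = 1^{−1} = 1 (mod 13).
  v = [3, 8, 2, 12, 1].
Step 2: syndromes of r = [6, 0, 7, 4, 8] (all sums mod 13).
  S_0 = Σ v_i r_i = 3·6 + 8·0 + 2·7 + 12·4 + 1·8 = 88 ≡ 10.
  S_1 = Σ v_i α_i r_i = 3·11·6 + 8·10·0 + 2·8·7 + 12·4·4 + 1·5·8 = 542 ≡ 9.
  α_i^2 mod 13 = [4, 9, 12, 3, 12].
  S_2 = Σ v_i α_i^2 r_i = 3·4·6 + 8·9·0 + 2·12·7 + 12·3·4 + 1·12·8 = 480 ≡ 12.
  S = (10, 9, 12) ≠ 0, so r is not a codeword (an error is present).
Step 3: locate the error. For a single error e at position i, S_ℓ = v_i·e·α_i^ℓ, so α_err = S_1/S_0.
  S_0^{−1} = 10^{−1} = 4 (mod 13), so α_err = 9·4 = 36 ≡ 10 = α_2. Error position i = 2.
  Consistency check: S_2/S_1 = 12·3 = 36 ≡ 10 = α_err ✓ (single-error assumption holds).
Step 4: error magnitude e = S_0/v_2 = S_0·∏_{j≠2}(α_2 − α_j) = 10·5 = 50 ≡ 11 (mod 13).
Step 5: correct position 2: c_2 = r_2 − e = 0 − 11 ≡ 2 (mod 13). Hence c = [6, 2, 7, 4, 8].
  Check: interpolating c through the α_i gives m(x) = 1 + 4·x (degree < 2) with m(α_i) = c_i for every i, so c is indeed a codeword.


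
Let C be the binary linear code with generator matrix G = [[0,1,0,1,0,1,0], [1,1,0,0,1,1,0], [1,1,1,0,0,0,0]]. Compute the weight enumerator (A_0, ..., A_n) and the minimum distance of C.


Weight distribution: A_0 = 1, A_3 = 4, A_4 = 3. Minimum distance d = 3.

Enumerate all 2^3 = 8 messages m ∈ F_2^3.
For each, compute codeword c = mG in F_2^7, then tally its weight.
  m = 000 → c = 0000000, weight = 0.
  m = 100 → c = 0101010, weight = 3.
  m = 010 → c = 1100110, weight = 4.
  m = 110 → c = 1001100, weight = 3.
  m = 001 → c = 1110000, weight = 3.
  m = 101 → c = 1011010, weight = 4.
  m = 011 → c = 0010110, weight = 3.
  m = 111 → c = 0111100, weight = 4.
Tally weights:
  weight 0: 1 codewords.
  weight 3: 4 codewords.
  weight 4: 3 codewords.
Minimum distance d = smallest w > 0 with A_w > 0 = 3.
Sanity: Σ A_w = 8 = 2^3 = 8 ✓.


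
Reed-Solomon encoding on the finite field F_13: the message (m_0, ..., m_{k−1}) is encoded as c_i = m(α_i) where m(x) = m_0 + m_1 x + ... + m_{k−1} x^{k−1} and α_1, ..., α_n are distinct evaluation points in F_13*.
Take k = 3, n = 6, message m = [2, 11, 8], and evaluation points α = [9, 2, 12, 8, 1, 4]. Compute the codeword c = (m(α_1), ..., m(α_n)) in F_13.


c = [8, 4, 12, 4, 8, 5]

Message polynomial: m(x) = 2 + 11·x + 8·x^2 (mod 13).
For each evaluation point α_i, compute m(α_i) mod 13:
  α_1 = 9: Horner steps 8 → 5 → 8, so m(9) = 8.
  α_2 = 2: Horner steps 8 → 1 → 4, so m(2) = 4.
  α_3 = 12: Horner steps 8 → 3 → 12, so m(12) = 12.
  α_4 = 8: Horner steps 8 → 10 → 4, so m(8) = 4.
  α_5 = 1: Horner steps 8 → 6 → 8, so m(1) = 8.
  α_6 = 4: Horner steps 8 → 4 → 5, so m(4) = 5.
Codeword c = [8, 4, 12, 4, 8, 5] ∈ F_13^6.


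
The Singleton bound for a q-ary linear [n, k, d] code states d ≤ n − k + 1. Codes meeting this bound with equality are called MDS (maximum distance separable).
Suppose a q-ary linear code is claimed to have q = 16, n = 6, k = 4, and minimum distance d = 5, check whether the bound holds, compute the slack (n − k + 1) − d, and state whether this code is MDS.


Singleton RHS = n − k + 1 = 3, slack = -2, bound violated (no such code; not MDS).

Singleton bound: d ≤ n − k + 1.
Here n = 6, k = 4, so n − k + 1 = 3.
Given d = 5, check d ≤ 3: NO.
Slack = (n − k + 1) − d = -2.
The slack is negative: d = 5 exceeds n − k + 1 = 3 by 2, so the Singleton bound is violated and no linear [6, 4, 5]_16 code can exist. In particular it is not MDS (MDS requires d = n − k + 1 exactly).
Description: the claimed parameters are [6, 4, 5]_16; such a code would be impossible (violates the Singleton bound).


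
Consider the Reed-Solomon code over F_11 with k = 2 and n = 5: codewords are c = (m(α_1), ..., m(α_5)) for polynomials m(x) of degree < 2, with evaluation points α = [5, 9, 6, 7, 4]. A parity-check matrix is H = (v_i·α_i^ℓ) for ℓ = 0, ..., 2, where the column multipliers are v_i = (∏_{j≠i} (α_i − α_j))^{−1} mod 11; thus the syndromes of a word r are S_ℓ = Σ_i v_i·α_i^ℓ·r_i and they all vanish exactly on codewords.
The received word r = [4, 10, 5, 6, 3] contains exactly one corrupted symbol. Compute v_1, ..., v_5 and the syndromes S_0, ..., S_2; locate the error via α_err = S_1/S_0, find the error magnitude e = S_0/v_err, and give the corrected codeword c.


S = (9, 4, 3), error at position 2, error magnitude e = 2, c = [4, 8, 5, 6, 3].

Step 1: column multipliers v_i = (∏_{j≠i}(α_i − α_j))^{−1} mod 11.
  i = 1 (α = 5): (5−9)(5−6)(5−7)(5−4) = (−4)·(−1)·(−2)·1 = −8 ≡ 3, so v_1 = 3^{−1} = 4 (mod 11).
  i = 2 (α = 9): (9−5)(9−6)(9−7)(9−4) = 4·3·2·5 = 120 ≡ 10, so v_2 = 10^{−1} = 10 (mod 11).
  i = 3 (α = 6): (6−5)(6−9)(6−7)(6−4) = 1·(−3)·(−1)·2 = 6 ≡ 6, so v_3 = 6^{−1} = 2 (mod 11).
  i = 4 (α = 7): (7−5)(7−9)(7−6)(7−4) = 2·(−2)·1·3 = −12 ≡ 10, so v_4 = 10^{−1} = 10 (mod 11).
  i = 5 (α = 4): (4−5)(4−9)(4−6)(4−7) = (−1)·(−5)·(−2)·(−3) = 30 ≡ 8, so v_5 = 8^{−1} = 7 (mod 11).
  v = [4, 10, 2, 10, 7].
Step 2: syndromes of r = [4, 10, 5, 6, 3] (all sums mod 11).
  S_0 = Σ v_i r_i = 4·4 + 10·10 + 2·5 + 10·6 + 7·3 = 207 ≡ 9.
  S_1 = Σ v_i α_i r_i = 4·5·4 + 10·9·10 + 2·6·5 + 10·7·6 + 7·4·3 = 1544 ≡ 4.
  α_i^2 mod 11 = [3, 4, 3, 5, 5].
  S_2 = Σ v_i α_i^2 r_i = 4·3·4 + 10·4·10 + 2·3·5 + 10·5·6 + 7·5·3 = 883 ≡ 3.
  S = (9, 4, 3) ≠ 0, so r is not a codeword (an error is present).
Step 3: locate the error. For a single error e at position i, S_ℓ = v_i·e·α_i^ℓ, so α_err = S_1/S_0.
  S_0^{−1} = 9^{−1} = 5 (mod 11), so α_err = 4·5 = 20 ≡ 9 = α_2. Error position i = 2.
  Consistency check: S_2/S_1 = 3·3 = 9 ≡ 9 = α_err ✓ (single-error assumption holds).
Step 4: error magnitude e = S_0/v_2 = S_0·∏_{j≠2}(α_2 − α_j) = 9·10 = 90 ≡ 2 (mod 11).
Step 5: correct position 2: c_2 = r_2 − e = 10 − 2 ≡ 8 (mod 11). Hence c = [4, 8, 5, 6, 3].
  Check: interpolating c through the α_i gives m(x) = 10 + 1·x (degree < 2) with m(α_i) = c_i for every i, so c is indeed a codeword.


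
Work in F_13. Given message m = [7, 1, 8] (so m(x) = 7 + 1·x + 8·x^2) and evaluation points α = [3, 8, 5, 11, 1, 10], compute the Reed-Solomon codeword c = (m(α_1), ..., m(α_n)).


c = [4, 7, 4, 11, 3, 11]

Message polynomial: m(x) = 7 + 1·x + 8·x^2 (mod 13).
For each evaluation point α_i, compute m(α_i) mod 13:
  α_1 = 3: Horner steps 8 → 12 → 4, so m(3) = 4.
  α_2 = 8: Horner steps 8 → 0 → 7, so m(8) = 7.
  α_3 = 5: Horner steps 8 → 2 → 4, so m(5) = 4.
  α_4 = 11: Horner steps 8 → 11 → 11, so m(11) = 11.
  α_5 = 1: Horner steps 8 → 9 → 3, so m(1) = 3.
  α_6 = 10: Horner steps 8 → 3 → 11, so m(10) = 11.
Codeword c = [4, 7, 4, 11, 3, 11] ∈ F_13^6.


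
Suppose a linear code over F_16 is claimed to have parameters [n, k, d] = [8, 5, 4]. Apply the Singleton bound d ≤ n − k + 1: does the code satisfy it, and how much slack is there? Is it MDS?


Singleton RHS = n − k + 1 = 4, slack = 0, bound satisfied, MDS.

Singleton bound: d ≤ n − k + 1.
Here n = 8, k = 5, so n − k + 1 = 4.
Given d = 4, check d ≤ 4: YES.
Slack = (n − k + 1) − d = 0.
The code is MDS (slack = 0).
Description: the claimed parameters are [8, 5, 4]_16; such a code would be MDS (meets Singleton bound).


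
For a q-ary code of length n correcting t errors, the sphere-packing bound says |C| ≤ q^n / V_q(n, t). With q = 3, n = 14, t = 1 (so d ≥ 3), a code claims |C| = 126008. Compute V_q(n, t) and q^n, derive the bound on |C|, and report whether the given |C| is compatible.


V_q(n, t) = 29, q^n = 4782969, Hamming bound = 164929, |C| = 126008 ≤ bound (satisfied).

Step 1: Compute V_q(n, t) = Σ_{j=0}^1 C(n, j) (q−1)^j.
  j = 0: C(14,0)·(2)^0 = 1·1 = 1.
  j = 1: C(14,1)·(2)^1 = 14·2 = 28.
  V_q(n, t) = 1 + 28 = 29.
Step 2: q^n = 3^14 = 4782969.
Step 3: Hamming bound ⌊q^n / V_q(n,t)⌋ = ⌊4782969/29⌋ = 164929.
Step 4: Compare |C| = 126008 to 164929: satisfied.
The claimed |C| lies below the Hamming bound.


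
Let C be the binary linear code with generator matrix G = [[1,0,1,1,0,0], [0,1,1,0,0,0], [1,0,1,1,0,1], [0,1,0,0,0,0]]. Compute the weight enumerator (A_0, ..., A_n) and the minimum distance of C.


Weight distribution: A_0 = 1, A_1 = 3, A_2 = 4, A_3 = 4, A_4 = 3, A_5 = 1. Minimum distance d = 1.

Enumerate all 2^4 = 16 messages m ∈ F_2^4.
For each, compute codeword c = mG in F_2^6, then tally its weight.
  m = 0000 → c = 000000, weight = 0.
  m = 1000 → c = 101100, weight = 3.
  m = 0100 → c = 011000, weight = 2.
  m = 1100 → c = 110100, weight = 3.
  m = 0010 → c = 101101, weight = 4.
  m = 1010 → c = 000001, weight = 1.
  m = 0110 → c = 110101, weight = 4.
  m = 1110 → c = 011001, weight = 3.
  m = 0001 → c = 010000, weight = 1.
  m = 1001 → c = 111100, weight = 4.
  m = 0101 → c = 001000, weight = 1.
  m = 1101 → c = 100100, weight = 2.
  m = 0011 → c = 111101, weight = 5.
  m = 1011 → c = 010001, weight = 2.
  m = 0111 → c = 100101, weight = 3.
  m = 1111 → c = 001001, weight = 2.
Tally weights:
  weight 0: 1 codewords.
  weight 1: 3 codewords.
  weight 2: 4 codewords.
  weight 3: 4 codewords.
  weight 4: 3 codewords.
  weight 5: 1 codewords.
Minimum distance d = smallest w > 0 with A_w > 0 = 1.
Sanity: Σ A_w = 16 = 2^4 = 16 ✓.


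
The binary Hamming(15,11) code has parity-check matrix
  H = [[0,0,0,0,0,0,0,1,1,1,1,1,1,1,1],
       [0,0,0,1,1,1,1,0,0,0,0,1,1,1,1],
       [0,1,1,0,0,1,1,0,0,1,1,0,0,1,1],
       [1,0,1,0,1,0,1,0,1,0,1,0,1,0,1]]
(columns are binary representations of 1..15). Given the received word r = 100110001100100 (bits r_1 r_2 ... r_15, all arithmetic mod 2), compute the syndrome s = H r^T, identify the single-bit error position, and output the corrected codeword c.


s = (1, 1, 1, 0)^T, error position = 14, corrected codeword c = 100110001100110

Compute s = H r^T mod 2 one row at a time:
  s_1 = 0 + 1 + 1 + 0 + 0 + 1 + 0 + 0 = 3 ≡ 1 (mod 2).
  s_2 = 1 + 1 + 0 + 0 + 0 + 1 + 0 + 0 = 3 ≡ 1 (mod 2).
  s_3 = 0 + 0 + 0 + 0 + 1 + 0 + 0 + 0 = 1 ≡ 1 (mod 2).
  s_4 = 1 + 0 + 1 + 0 + 1 + 0 + 1 + 0 = 4 ≡ 0 (mod 2).
s = (1, 1, 1, 0)^T — this equals column 14 of H (binary 1110), so error is at position 14.
Correct: flip bit 14 of r = 100110001100100 to get c = 100110001100110.


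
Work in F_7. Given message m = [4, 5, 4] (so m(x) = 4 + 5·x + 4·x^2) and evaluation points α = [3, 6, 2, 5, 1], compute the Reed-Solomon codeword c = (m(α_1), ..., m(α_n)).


c = [6, 3, 2, 3, 6]

Message polynomial: m(x) = 4 + 5·x + 4·x^2 (mod 7).
For each evaluation point α_i, compute m(α_i) mod 7:
  α_1 = 3: Horner steps 4 → 3 → 6, so m(3) = 6.
  α_2 = 6: Horner steps 4 → 1 → 3, so m(6) = 3.
  α_3 = 2: Horner steps 4 → 6 → 2, so m(2) = 2.
  α_4 = 5: Horner steps 4 → 4 → 3, so m(5) = 3.
  α_5 = 1: Horner steps 4 → 2 → 6, so m(1) = 6.
Codeword c = [6, 3, 2, 3, 6] ∈ F_7^5.


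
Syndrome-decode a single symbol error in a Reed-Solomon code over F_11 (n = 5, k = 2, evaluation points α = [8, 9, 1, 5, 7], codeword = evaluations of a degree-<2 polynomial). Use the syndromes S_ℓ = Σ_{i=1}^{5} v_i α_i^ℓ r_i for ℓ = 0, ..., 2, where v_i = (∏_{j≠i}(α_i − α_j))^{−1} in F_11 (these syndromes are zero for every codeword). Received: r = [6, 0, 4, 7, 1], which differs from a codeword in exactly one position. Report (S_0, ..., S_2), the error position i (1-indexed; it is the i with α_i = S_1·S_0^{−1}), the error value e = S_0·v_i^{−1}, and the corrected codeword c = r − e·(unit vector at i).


S = (9, 1, 5), error at position 4, error magnitude e = 5, c = [6, 0, 4, 2, 1].

Step 1: column multipliers v_i = (∏_{j≠i}(α_i − α_j))^{−1} mod 11.
  i = 1 (α = 8): (8−9)(8−1)(8−5)(8−7) = (−1)·7·3·1 = −21 ≡ 1, so v_1 = 1^{−1} = 1 (mod 11).
  i = 2 (α = 9): (9−8)(9−1)(9−5)(9−7) = 1·8·4·2 = 64 ≡ 9, so v_2 = 9^{−1} = 5 (mod 11).
  i = 3 (α = 1): (1−8)(1−9)(1−5)(1−7) = (−7)·(−8)·(−4)·(−6) = 1344 ≡ 2, so v_3 = 2^{−1} = 6 (mod 11).
  i = 4 (α = 5): (5−8)(5−9)(5−1)(5−7) = (−3)·(−4)·4·(−2) = −96 ≡ 3, so v_4 = 3^{−1} = 4 (mod 11).
  i = 5 (α = 7): (7−8)(7−9)(7−1)(7−5) = (−1)·(−2)·6·2 = 24 ≡ 2, so v_5 = 2^{−1} = 6 (mod 11).
  v = [1, 5, 6, 4, 6].
Step 2: syndromes of r = [6, 0, 4, 7, 1] (all sums mod 11).
  S_0 = Σ v_i r_i = 1·6 + 5·0 + 6·4 + 4·7 + 6·1 = 64 ≡ 9.
  S_1 = Σ v_i α_i r_i = 1·8·6 + 5·9·0 + 6·1·4 + 4·5·7 + 6·7·1 = 254 ≡ 1.
  α_i^2 mod 11 = [9, 4, 1, 3, 5].
  S_2 = Σ v_i α_i^2 r_i = 1·9·6 + 5·4·0 + 6·1·4 + 4·3·7 + 6·5·1 = 192 ≡ 5.
  S = (9, 1, 5) ≠ 0, so r is not a codeword (an error is present).
Step 3: locate the error. For a single error e at position i, S_ℓ = v_i·e·α_i^ℓ, so α_err = S_1/S_0.
  S_0^{−1} = 9^{−1} = 5 (mod 11), so α_err = 1·5 = 5 ≡ 5 = α_4. Error position i = 4.
  Consistency check: S_2/S_1 = 5·1 = 5 ≡ 5 = α_err ✓ (single-error assumption holds).
Step 4: error magnitude e = S_0/v_4 = S_0·∏_{j≠4}(α_4 − α_j) = 9·3 = 27 ≡ 5 (mod 11).
Step 5: correct position 4: c_4 = r_4 − e = 7 − 5 ≡ 2 (mod 11). Hence c = [6, 0, 4, 2, 1].
  Check: interpolating c through the α_i gives m(x) = 10 + 5·x (degree < 2) with m(α_i) = c_i for every i, so c is indeed a codeword.
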